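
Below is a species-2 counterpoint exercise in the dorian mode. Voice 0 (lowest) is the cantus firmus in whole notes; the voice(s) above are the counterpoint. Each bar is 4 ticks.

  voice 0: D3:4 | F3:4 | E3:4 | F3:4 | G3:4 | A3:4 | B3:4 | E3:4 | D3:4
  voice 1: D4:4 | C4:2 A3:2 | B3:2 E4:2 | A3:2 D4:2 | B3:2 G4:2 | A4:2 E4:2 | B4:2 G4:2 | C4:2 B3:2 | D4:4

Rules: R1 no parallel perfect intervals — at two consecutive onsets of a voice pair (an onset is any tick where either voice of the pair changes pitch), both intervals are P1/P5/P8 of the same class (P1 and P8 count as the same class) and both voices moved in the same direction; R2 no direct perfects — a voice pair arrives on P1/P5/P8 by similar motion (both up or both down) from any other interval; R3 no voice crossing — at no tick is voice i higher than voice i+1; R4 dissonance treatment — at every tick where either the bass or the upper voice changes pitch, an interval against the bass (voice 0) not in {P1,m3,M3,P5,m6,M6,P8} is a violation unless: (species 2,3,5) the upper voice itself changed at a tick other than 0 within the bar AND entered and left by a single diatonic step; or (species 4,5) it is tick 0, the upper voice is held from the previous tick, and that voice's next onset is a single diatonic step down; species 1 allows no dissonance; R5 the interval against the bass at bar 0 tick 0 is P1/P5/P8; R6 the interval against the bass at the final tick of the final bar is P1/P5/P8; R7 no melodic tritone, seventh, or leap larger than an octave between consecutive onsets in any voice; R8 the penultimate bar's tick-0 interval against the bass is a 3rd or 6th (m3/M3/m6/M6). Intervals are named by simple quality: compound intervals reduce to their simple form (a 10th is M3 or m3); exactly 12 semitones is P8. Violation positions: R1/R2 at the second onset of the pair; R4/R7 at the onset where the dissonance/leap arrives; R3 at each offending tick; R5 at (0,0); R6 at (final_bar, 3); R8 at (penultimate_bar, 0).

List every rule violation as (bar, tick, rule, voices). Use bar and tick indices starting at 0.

bar 0: v0=D3 v1=D4 downbeat P8
bar 1: v0=F3 v1=C4 downbeat P5
bar 2: v0=E3 v1=B3 downbeat P5
bar 3: v0=F3 v1=A3 downbeat M3
bar 4: v0=G3 v1=B3 downbeat M3
bar 5: v0=A3 v1=A4 downbeat P8
bar 6: v0=B3 v1=B4 downbeat P8
bar 7: v0=E3 v1=C4 downbeat m6
bar 8: v0=D3 v1=D4 downbeat P8
  -> R1 @ bar 5 tick 0 v(0, 1): G3/G4 P8 -> A3/A4 P8 similar
  -> R2 @ bar 6 tick 0 v(0, 1): A3/E4 P5 -> B3/B4 P8 similar

(5, 0, R1, (0, 1))
(6, 0, R2, (0, 1))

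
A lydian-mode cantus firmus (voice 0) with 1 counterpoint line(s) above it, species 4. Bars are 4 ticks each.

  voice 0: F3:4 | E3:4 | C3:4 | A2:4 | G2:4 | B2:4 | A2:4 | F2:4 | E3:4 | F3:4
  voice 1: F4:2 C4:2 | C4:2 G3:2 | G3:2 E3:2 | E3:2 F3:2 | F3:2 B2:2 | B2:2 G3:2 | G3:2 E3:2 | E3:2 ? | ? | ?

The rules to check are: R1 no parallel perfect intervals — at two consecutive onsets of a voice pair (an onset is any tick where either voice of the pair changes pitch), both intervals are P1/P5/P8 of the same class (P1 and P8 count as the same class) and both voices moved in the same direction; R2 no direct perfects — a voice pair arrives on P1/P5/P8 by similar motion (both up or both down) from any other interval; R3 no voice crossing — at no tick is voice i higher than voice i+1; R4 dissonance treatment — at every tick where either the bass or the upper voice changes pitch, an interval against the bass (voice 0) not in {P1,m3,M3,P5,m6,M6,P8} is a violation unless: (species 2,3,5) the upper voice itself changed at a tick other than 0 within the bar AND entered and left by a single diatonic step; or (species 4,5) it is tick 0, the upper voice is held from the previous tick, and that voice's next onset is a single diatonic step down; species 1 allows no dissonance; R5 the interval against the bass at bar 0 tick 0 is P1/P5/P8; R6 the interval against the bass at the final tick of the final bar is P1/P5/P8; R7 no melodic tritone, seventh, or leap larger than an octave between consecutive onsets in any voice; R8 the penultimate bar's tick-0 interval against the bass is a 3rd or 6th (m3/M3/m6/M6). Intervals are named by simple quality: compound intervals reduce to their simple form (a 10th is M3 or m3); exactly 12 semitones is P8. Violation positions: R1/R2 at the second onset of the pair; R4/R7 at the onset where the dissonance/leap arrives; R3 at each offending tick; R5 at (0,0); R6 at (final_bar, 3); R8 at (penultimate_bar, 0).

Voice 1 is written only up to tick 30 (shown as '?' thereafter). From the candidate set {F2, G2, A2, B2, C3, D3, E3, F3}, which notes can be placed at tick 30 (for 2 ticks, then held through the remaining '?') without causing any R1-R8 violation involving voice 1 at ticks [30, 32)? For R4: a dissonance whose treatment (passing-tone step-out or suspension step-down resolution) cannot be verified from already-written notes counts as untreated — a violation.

{A2, C3, D3, E3, F3}

F2: violates R7
G2: violates R4
A2: legal
B2: violates R4
C3: legal
D3: legal
E3: legal
F3: legal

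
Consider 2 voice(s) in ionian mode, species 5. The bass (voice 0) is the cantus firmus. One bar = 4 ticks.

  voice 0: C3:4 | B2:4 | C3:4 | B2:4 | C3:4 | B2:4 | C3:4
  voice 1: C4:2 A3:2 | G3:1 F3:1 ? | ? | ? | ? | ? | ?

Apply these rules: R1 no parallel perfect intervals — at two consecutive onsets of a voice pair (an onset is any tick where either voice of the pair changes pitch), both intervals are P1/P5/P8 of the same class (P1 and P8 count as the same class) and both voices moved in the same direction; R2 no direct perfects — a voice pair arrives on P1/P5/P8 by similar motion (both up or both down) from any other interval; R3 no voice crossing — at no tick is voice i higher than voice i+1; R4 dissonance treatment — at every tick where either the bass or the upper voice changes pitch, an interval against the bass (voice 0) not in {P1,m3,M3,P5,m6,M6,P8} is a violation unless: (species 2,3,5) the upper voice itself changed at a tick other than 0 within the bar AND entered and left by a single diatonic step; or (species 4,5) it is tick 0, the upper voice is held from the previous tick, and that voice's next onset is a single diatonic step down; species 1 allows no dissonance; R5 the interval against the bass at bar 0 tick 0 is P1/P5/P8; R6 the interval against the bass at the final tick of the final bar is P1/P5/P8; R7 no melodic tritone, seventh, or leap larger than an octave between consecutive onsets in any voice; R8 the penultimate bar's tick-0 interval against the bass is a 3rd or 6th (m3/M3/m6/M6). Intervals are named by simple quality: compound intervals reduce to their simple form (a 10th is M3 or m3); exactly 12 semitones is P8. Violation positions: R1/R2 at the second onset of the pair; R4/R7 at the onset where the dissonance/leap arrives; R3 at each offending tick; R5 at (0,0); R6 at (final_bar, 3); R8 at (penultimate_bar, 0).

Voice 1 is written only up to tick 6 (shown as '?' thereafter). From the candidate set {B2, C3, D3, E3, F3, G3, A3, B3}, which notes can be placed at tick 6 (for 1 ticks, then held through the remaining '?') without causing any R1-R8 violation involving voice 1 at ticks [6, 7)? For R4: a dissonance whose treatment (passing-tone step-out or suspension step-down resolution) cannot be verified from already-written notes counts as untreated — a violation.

{D3, F3, G3}

B2: violates R7
C3: violates R4
D3: legal
E3: violates R4
F3: legal
G3: legal
A3: violates R4
B3: violates R7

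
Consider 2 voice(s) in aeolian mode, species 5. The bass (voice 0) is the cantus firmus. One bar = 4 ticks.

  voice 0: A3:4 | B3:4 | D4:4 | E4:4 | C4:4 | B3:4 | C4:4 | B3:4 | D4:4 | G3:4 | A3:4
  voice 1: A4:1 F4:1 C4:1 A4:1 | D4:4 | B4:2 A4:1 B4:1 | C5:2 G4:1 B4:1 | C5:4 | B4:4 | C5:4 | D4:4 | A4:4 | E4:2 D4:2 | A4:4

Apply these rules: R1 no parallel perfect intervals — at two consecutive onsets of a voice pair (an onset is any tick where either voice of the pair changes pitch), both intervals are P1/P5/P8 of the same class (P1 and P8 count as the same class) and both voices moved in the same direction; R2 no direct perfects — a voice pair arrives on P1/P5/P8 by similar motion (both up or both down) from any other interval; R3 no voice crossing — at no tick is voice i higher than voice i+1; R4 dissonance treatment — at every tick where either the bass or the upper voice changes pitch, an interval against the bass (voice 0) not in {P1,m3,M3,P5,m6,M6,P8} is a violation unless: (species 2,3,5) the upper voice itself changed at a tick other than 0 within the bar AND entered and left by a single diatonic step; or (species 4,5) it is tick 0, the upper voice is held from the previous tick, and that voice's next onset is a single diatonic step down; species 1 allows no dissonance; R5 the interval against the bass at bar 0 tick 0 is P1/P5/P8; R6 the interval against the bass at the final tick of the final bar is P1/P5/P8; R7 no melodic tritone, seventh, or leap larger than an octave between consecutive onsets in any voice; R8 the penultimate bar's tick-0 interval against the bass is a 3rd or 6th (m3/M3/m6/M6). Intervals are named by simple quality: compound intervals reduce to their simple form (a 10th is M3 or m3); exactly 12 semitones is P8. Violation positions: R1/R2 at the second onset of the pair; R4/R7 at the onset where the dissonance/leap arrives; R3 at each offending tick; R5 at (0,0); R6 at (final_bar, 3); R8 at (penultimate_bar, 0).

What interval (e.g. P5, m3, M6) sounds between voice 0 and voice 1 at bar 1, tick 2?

m3

voice 0=B3 voice 1=D4 -> m3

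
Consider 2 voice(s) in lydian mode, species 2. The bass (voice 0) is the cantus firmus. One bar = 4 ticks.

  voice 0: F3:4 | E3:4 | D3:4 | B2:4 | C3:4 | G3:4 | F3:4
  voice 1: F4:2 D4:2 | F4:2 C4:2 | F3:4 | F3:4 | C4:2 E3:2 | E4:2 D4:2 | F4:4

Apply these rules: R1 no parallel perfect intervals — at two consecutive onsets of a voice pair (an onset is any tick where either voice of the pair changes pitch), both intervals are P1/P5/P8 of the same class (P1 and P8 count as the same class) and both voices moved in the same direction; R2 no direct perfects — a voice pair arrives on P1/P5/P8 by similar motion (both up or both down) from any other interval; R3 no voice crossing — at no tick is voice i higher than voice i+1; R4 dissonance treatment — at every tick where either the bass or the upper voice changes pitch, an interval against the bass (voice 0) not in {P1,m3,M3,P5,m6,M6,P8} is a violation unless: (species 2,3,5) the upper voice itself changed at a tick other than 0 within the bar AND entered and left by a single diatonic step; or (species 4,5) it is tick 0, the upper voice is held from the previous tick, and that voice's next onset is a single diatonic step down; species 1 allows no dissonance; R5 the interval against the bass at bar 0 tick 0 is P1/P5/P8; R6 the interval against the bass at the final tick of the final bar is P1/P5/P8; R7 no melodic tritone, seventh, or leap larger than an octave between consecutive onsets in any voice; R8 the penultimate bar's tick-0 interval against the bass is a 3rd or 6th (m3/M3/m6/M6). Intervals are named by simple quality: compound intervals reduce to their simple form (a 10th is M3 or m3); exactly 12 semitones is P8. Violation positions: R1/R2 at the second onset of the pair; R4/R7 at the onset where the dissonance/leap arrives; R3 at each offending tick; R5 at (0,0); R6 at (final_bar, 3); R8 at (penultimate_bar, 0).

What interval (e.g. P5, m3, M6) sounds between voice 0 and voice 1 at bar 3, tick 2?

TT

voice 0=B2 voice 1=F3 -> TT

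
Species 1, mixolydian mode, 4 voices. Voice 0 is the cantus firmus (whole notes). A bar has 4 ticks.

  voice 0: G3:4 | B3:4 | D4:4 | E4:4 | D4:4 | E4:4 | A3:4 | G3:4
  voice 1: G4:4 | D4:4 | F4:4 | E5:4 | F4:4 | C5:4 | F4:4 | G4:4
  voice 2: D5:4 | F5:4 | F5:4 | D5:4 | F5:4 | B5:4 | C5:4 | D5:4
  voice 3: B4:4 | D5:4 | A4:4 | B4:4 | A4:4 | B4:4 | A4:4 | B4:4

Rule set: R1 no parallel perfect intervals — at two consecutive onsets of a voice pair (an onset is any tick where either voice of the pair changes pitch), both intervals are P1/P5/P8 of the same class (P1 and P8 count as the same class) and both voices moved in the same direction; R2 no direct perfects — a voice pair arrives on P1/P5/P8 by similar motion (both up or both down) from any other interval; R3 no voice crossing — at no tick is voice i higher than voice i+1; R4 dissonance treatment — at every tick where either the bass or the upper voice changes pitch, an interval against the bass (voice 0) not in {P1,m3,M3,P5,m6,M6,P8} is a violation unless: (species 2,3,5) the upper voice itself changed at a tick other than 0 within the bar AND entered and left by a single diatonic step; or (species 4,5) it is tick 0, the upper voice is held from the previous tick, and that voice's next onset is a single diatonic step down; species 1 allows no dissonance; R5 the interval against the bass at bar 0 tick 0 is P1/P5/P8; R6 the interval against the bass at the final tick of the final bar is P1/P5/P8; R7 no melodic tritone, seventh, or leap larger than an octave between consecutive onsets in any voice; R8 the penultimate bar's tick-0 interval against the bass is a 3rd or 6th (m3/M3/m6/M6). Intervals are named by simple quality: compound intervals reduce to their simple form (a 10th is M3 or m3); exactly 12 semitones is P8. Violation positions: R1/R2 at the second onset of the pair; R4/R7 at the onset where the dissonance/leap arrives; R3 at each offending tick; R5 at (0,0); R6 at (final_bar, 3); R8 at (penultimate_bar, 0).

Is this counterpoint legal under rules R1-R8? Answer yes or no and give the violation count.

bar 0: v0=G3 v1=G4 v2=D5 v3=B4 (M3)
bar 1: v0=B3 v1=D4 v2=F5 v3=D5 (m3)
bar 2: v0=D4 v1=F4 v2=F5 v3=A4 (P5)
bar 3: v0=E4 v1=E5 v2=D5 v3=B4 (P5)
bar 4: v0=D4 v1=F4 v2=F5 v3=A4 (P5)
bar 5: v0=E4 v1=C5 v2=B5 v3=B4 (P5)
bar 6: v0=A3 v1=F4 v2=C5 v3=A4 (P8)
bar 7: v0=G3 v1=G4 v2=D5 v3=B4 (M3)
  R3 @ bar0.0: D5 above B4
  R5 @ bar0.0: opens on M3
  R3 @ bar0.1: D5 above B4
  R3 @ bar0.2: D5 above B4
  R3 @ bar0.3: D5 above B4
  R3 @ bar1.0: F5 above D5
  R4 @ bar1.0: B3/F5 TT untreated
  R3 @ bar1.1: F5 above D5
  R3 @ bar1.2: F5 above D5
  R3 @ bar1.3: F5 above D5
  R3 @ bar2.0: F5 above A4
  R3 @ bar2.1: F5 above A4
  R3 @ bar2.2: F5 above A4
  R3 @ bar2.3: F5 above A4
  R1 @ bar3.0: D4/A4 P5 -> E4/B4 P5 similar
  R2 @ bar3.0: D4/F4 m3 -> E4/E5 P8 similar
  R3 @ bar3.0: E5 above D5
  R3 @ bar3.0: D5 above B4
  R4 @ bar3.0: E4/D5 m7 untreated
  R7 @ bar3.0: F4->E5 leap 11st
  R3 @ bar3.1: E5 above D5
  R3 @ bar3.1: D5 above B4
  R3 @ bar3.2: E5 above D5
  R3 @ bar3.2: D5 above B4
  R3 @ bar3.3: E5 above D5
  R3 @ bar3.3: D5 above B4
  R1 @ bar4.0: E4/B4 P5 -> D4/A4 P5 similar
  R3 @ bar4.0: F5 above A4
  R7 @ bar4.0: E5->F4 leap 11st
  R3 @ bar4.1: F5 above A4
  R3 @ bar4.2: F5 above A4
  R3 @ bar4.3: F5 above A4
  R1 @ bar5.0: D4/A4 P5 -> E4/B4 P5 similar
  R2 @ bar5.0: D4/F5 m3 -> E4/B5 P5 similar
  R2 @ bar5.0: F5/A4 m6 -> B5/B4 P8 similar
  R3 @ bar5.0: B5 above B4
  R7 @ bar5.0: F5->B5 leap 6st
  R3 @ bar5.1: B5 above B4
  R3 @ bar5.2: B5 above B4
  R3 @ bar5.3: B5 above B4
  R2 @ bar6.0: E4/B4 P5 -> A3/A4 P8 similar
  R2 @ bar6.0: C5/B5 M7 -> F4/C5 P5 similar
  R3 @ bar6.0: C5 above A4
  R7 @ bar6.0: B5->C5 leap 11st
  R8 @ bar6.0: penult P8 not 3rd/6th
  R3 @ bar6.1: C5 above A4
  R3 @ bar6.2: C5 above A4
  R3 @ bar6.3: C5 above A4
  R1 @ bar7.0: F4/C5 P5 -> G4/D5 P5 similar
  R3 @ bar7.0: D5 above B4
  R3 @ bar7.1: D5 above B4
  R3 @ bar7.2: D5 above B4
  R3 @ bar7.3: D5 above B4
  R6 @ bar7.3: closes on M3

No (54 violations)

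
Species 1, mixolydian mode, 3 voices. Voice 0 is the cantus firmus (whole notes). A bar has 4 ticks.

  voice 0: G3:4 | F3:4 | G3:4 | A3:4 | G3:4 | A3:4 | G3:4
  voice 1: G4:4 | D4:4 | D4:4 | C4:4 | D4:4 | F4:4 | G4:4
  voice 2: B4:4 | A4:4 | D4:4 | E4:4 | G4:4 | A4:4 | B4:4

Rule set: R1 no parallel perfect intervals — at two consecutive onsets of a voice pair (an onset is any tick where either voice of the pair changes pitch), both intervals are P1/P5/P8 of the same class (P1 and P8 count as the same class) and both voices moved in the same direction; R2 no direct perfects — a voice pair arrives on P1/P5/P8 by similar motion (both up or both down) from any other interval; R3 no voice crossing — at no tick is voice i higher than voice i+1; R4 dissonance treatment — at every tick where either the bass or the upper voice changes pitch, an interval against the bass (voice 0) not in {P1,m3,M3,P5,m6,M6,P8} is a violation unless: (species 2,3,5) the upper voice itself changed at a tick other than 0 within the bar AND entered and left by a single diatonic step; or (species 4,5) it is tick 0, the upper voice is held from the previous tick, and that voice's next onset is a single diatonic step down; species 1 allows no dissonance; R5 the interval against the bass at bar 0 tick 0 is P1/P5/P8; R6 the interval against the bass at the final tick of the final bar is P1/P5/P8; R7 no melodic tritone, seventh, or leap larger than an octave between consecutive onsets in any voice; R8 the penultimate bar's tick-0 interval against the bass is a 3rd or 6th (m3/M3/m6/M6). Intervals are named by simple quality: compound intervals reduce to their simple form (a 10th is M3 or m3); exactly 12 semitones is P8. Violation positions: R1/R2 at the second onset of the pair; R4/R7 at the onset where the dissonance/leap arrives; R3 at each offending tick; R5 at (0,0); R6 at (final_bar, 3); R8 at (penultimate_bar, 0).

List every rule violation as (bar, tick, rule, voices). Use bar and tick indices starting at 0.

bar 0: v0=G3 v1=G4 v2=B4 downbeat M3
bar 1: v0=F3 v1=D4 v2=A4 downbeat M3
bar 2: v0=G3 v1=D4 v2=D4 downbeat P5
bar 3: v0=A3 v1=C4 v2=E4 downbeat P5
bar 4: v0=G3 v1=D4 v2=G4 downbeat P8
bar 5: v0=A3 v1=F4 v2=A4 downbeat P8
bar 6: v0=G3 v1=G4 v2=B4 downbeat M3
  -> R5 @ bar 0 tick 0 v(0, 2): opens on M3
  -> R2 @ bar 1 tick 0 v(1, 2): G4/B4 M3 -> D4/A4 P5 similar
  -> R1 @ bar 3 tick 0 v(0, 2): G3/D4 P5 -> A3/E4 P5 similar
  -> R1 @ bar 5 tick 0 v(0, 2): G3/G4 P8 -> A3/A4 P8 similar
  -> R8 @ bar 5 tick 0 v(0, 2): penult P8 not 3rd/6th
  -> R6 @ bar 6 tick 3 v(0, 2): closes on M3

(0, 0, R5, (0, 2))
(1, 0, R2, (1, 2))
(3, 0, R1, (0, 2))
(5, 0, R1, (0, 2))
(5, 0, R8, (0, 2))
(6, 3, R6, (0, 2))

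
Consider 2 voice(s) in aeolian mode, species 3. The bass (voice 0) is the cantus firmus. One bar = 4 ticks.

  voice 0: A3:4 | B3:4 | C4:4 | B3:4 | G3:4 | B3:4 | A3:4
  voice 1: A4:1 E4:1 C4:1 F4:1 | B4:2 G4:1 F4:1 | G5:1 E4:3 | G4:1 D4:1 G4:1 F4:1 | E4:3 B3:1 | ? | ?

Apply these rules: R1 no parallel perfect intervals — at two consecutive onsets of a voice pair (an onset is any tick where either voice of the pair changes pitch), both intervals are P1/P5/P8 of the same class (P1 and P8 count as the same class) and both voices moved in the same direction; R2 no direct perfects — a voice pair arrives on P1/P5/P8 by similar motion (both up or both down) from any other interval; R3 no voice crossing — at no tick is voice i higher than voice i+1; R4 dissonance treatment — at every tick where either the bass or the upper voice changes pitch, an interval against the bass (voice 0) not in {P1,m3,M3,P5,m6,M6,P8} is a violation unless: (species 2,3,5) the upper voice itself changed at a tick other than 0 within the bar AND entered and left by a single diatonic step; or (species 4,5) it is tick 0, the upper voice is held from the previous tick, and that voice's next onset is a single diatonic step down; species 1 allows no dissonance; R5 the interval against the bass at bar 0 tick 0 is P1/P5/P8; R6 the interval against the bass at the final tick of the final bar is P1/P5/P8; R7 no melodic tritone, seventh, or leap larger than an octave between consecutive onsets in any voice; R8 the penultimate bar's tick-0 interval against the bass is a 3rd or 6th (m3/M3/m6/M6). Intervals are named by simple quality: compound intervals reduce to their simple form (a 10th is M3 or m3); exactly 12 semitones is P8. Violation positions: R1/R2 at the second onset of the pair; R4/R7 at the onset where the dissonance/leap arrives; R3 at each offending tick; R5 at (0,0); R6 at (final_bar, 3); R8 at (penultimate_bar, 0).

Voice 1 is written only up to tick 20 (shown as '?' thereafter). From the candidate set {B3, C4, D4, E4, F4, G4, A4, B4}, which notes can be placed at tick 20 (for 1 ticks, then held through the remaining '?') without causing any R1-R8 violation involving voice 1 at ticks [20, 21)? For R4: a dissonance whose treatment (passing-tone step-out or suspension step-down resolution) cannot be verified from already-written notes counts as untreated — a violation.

B3: violates R8
C4: violates R4,R8
D4: legal
E4: violates R4,R8
F4: violates R4,R7,R8
G4: legal
A4: violates R4,R7,R8
B4: violates R2,R8

{D4, G4}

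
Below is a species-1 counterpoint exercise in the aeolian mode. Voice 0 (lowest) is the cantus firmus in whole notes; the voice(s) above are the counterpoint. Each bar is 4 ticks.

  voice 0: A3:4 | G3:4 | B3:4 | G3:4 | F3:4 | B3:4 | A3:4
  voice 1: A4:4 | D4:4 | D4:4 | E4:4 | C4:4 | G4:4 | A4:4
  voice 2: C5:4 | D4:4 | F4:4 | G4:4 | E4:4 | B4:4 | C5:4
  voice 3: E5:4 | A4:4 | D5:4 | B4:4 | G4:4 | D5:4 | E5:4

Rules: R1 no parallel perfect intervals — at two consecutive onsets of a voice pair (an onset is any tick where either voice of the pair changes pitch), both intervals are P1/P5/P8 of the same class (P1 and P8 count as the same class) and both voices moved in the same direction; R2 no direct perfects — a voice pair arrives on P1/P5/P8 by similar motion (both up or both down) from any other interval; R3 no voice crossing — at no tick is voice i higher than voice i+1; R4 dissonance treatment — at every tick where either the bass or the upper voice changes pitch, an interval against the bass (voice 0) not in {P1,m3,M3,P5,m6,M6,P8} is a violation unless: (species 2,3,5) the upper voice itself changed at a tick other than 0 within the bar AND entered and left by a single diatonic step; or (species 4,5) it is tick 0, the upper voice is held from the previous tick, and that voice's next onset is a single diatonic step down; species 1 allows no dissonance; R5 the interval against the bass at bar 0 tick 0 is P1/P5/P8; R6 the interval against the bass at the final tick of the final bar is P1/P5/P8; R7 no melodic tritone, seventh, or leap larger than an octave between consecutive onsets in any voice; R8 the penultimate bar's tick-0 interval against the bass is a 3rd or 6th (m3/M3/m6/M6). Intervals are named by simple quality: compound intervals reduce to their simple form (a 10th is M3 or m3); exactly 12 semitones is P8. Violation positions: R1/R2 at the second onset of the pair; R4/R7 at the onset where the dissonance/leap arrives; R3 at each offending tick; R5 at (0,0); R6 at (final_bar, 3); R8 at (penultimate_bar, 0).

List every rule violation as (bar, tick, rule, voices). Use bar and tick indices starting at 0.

bar 0: v0=A3 v1=A4 v2=C5 v3=E5 downbeat P5
bar 1: v0=G3 v1=D4 v2=D4 v3=A4 downbeat M2
bar 2: v0=B3 v1=D4 v2=F4 v3=D5 downbeat m3
bar 3: v0=G3 v1=E4 v2=G4 v3=B4 downbeat M3
bar 4: v0=F3 v1=C4 v2=E4 v3=G4 downbeat M2
bar 5: v0=B3 v1=G4 v2=B4 v3=D5 downbeat m3
bar 6: v0=A3 v1=A4 v2=C5 v3=E5 downbeat P5
  -> R5 @ bar 0 tick 0 v(0, 2): opens on m3
  -> R1 @ bar 1 tick 0 v(1, 3): A4/E5 P5 -> D4/A4 P5 similar
  -> R2 @ bar 1 tick 0 v(0, 1): A3/A4 P8 -> G3/D4 P5 similar
  -> R2 @ bar 1 tick 0 v(0, 2): A3/C5 m3 -> G3/D4 P5 similar
  -> R2 @ bar 1 tick 0 v(1, 2): A4/C5 m3 -> D4/D4 P1 similar
  -> R2 @ bar 1 tick 0 v(2, 3): C5/E5 M3 -> D4/A4 P5 similar
  -> R4 @ bar 1 tick 0 v(0, 3): G3/A4 M2 untreated
  -> R7 @ bar 1 tick 0 v(2,): C5->D4 leap 10st
  -> R4 @ bar 2 tick 0 v(0, 2): B3/F4 TT untreated
  -> R1 @ bar 4 tick 0 v(1, 3): E4/B4 P5 -> C4/G4 P5 similar
  -> R2 @ bar 4 tick 0 v(0, 1): G3/E4 M6 -> F3/C4 P5 similar
  -> R4 @ bar 4 tick 0 v(0, 2): F3/E4 M7 untreated
  -> R4 @ bar 4 tick 0 v(0, 3): F3/G4 M2 untreated
  -> R1 @ bar 5 tick 0 v(1, 3): C4/G4 P5 -> G4/D5 P5 similar
  -> R2 @ bar 5 tick 0 v(0, 2): F3/E4 M7 -> B3/B4 P8 similar
  -> R7 @ bar 5 tick 0 v(0,): F3->B3 leap 6st
  -> R8 @ bar 5 tick 0 v(0, 2): penult P8 not 3rd/6th
  -> R1 @ bar 6 tick 0 v(1, 3): G4/D5 P5 -> A4/E5 P5 similar
  -> R6 @ bar 6 tick 3 v(0, 2): closes on m3

(0, 0, R5, (0, 2))
(1, 0, R1, (1, 3))
(1, 0, R2, (0, 1))
(1, 0, R2, (0, 2))
(1, 0, R2, (1, 2))
(1, 0, R2, (2, 3))
(1, 0, R4, (0, 3))
(1, 0, R7, (2,))
(2, 0, R4, (0, 2))
(4, 0, R1, (1, 3))
(4, 0, R2, (0, 1))
(4, 0, R4, (0, 2))
(4, 0, R4, (0, 3))
(5, 0, R1, (1, 3))
(5, 0, R2, (0, 2))
(5, 0, R7, (0,))
(5, 0, R8, (0, 2))
(6, 0, R1, (1, 3))
(6, 3, R6, (0, 2))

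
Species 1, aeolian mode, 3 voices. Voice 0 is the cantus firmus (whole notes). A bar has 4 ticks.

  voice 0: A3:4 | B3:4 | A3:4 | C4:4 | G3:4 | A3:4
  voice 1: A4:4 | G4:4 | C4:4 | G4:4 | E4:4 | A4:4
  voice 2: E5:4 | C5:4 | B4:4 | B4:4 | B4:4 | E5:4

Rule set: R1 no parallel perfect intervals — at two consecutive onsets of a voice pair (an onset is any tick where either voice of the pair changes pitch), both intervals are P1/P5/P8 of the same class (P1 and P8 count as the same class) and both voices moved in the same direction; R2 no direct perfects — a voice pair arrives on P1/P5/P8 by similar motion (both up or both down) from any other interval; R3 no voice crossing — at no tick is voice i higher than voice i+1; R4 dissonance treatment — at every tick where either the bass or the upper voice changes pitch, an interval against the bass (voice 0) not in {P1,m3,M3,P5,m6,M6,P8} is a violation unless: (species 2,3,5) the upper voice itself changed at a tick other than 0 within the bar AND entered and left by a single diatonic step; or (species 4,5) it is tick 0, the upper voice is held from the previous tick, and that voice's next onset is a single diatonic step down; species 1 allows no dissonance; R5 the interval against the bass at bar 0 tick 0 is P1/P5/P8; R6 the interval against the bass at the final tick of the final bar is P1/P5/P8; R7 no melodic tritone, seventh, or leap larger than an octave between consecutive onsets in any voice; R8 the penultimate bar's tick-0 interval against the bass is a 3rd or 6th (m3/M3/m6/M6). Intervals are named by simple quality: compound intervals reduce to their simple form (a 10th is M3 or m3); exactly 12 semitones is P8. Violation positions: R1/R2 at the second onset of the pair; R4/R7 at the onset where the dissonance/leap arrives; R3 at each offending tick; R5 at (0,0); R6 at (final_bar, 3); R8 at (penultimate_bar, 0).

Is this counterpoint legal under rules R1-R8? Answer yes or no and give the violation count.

bar 0: v0=A3 v1=A4 v2=E5 (P5)
bar 1: v0=B3 v1=G4 v2=C5 (m2)
bar 2: v0=A3 v1=C4 v2=B4 (M2)
bar 3: v0=C4 v1=G4 v2=B4 (M7)
bar 4: v0=G3 v1=E4 v2=B4 (M3)
bar 5: v0=A3 v1=A4 v2=E5 (P5)
  R4 @ bar1.0: B3/C5 m2 untreated
  R4 @ bar2.0: A3/B4 M2 untreated
  R2 @ bar3.0: A3/C4 m3 -> C4/G4 P5 similar
  R4 @ bar3.0: C4/B4 M7 untreated
  R1 @ bar5.0: E4/B4 P5 -> A4/E5 P5 similar
  R2 @ bar5.0: G3/E4 M6 -> A3/A4 P8 similar
  R2 @ bar5.0: G3/B4 M3 -> A3/E5 P5 similar

No (7 violations)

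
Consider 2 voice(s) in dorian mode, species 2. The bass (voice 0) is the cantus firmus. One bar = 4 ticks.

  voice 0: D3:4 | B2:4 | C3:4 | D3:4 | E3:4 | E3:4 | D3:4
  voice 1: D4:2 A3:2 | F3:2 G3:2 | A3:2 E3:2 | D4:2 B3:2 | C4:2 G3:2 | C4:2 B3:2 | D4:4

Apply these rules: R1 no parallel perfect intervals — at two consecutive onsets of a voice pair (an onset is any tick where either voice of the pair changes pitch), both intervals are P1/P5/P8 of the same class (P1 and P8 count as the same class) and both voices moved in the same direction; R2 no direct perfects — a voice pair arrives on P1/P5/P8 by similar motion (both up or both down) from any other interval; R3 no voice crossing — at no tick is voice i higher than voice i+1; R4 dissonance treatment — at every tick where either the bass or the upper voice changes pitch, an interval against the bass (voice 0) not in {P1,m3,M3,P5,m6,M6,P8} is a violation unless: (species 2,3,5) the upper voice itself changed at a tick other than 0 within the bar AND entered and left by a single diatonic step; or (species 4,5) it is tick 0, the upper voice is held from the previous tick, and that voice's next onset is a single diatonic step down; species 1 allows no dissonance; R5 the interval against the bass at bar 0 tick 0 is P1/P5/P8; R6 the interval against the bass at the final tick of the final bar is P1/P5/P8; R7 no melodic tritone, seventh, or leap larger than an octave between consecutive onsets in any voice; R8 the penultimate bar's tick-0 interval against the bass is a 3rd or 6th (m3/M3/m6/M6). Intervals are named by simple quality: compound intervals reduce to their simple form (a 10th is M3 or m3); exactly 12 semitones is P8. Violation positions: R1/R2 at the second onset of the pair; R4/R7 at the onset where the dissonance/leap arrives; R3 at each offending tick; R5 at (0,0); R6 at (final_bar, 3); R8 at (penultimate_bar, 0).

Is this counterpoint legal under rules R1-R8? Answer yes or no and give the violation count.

bar 0: v0=D3 v1=D4 (P8)
bar 1: v0=B2 v1=F3 (TT)
bar 2: v0=C3 v1=A3 (M6)
bar 3: v0=D3 v1=D4 (P8)
bar 4: v0=E3 v1=C4 (m6)
bar 5: v0=E3 v1=C4 (m6)
bar 6: v0=D3 v1=D4 (P8)
  R4 @ bar1.0: B2/F3 TT untreated
  R2 @ bar3.0: C3/E3 M3 -> D3/D4 P8 similar
  R7 @ bar3.0: E3->D4 leap 10st

No (3 violations)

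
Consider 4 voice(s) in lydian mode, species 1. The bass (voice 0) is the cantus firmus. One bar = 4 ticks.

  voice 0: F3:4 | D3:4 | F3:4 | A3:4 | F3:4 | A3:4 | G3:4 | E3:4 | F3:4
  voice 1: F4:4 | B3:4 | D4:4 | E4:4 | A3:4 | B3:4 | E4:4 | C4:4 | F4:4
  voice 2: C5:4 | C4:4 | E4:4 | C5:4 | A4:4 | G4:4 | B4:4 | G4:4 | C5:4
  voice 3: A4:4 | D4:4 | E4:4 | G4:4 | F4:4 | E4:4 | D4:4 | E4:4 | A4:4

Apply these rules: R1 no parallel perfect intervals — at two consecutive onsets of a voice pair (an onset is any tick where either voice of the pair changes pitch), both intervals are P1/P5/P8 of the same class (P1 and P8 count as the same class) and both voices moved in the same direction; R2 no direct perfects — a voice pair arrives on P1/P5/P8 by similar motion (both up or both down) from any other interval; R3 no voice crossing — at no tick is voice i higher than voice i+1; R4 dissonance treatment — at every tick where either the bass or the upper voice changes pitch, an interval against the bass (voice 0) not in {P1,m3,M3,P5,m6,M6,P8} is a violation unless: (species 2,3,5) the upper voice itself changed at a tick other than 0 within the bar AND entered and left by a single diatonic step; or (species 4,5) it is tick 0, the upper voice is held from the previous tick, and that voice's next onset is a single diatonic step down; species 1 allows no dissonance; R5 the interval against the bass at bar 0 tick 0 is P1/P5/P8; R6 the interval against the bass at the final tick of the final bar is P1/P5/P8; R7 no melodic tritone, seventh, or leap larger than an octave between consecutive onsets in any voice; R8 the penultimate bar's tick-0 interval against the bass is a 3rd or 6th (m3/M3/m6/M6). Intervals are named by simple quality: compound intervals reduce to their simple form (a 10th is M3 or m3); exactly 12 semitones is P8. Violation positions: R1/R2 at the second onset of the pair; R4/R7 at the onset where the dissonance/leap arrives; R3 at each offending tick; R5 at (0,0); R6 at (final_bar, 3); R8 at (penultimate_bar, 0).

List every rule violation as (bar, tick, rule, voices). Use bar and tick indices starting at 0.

bar 0: v0=F3 v1=F4 v2=C5 v3=A4 downbeat M3
bar 1: v0=D3 v1=B3 v2=C4 v3=D4 downbeat P8
bar 2: v0=F3 v1=D4 v2=E4 v3=E4 downbeat M7
bar 3: v0=A3 v1=E4 v2=C5 v3=G4 downbeat m7
bar 4: v0=F3 v1=A3 v2=A4 v3=F4 downbeat P8
bar 5: v0=A3 v1=B3 v2=G4 v3=E4 downbeat P5
bar 6: v0=G3 v1=E4 v2=B4 v3=D4 downbeat P5
bar 7: v0=E3 v1=C4 v2=G4 v3=E4 downbeat P8
bar 8: v0=F3 v1=F4 v2=C5 v3=A4 downbeat M3
  -> R3 @ bar 0 tick 0 v(2, 3): C5 above A4
  -> R5 @ bar 0 tick 0 v(0, 3): opens on M3
  -> R3 @ bar 0 tick 1 v(2, 3): C5 above A4
  -> R3 @ bar 0 tick 2 v(2, 3): C5 above A4
  -> R3 @ bar 0 tick 3 v(2, 3): C5 above A4
  -> R2 @ bar 1 tick 0 v(0, 3): F3/A4 M3 -> D3/D4 P8 similar
  -> R4 @ bar 1 tick 0 v(0, 2): D3/C4 m7 untreated
  -> R7 @ bar 1 tick 0 v(1,): F4->B3 leap 6st
  -> R2 @ bar 2 tick 0 v(2, 3): C4/D4 M2 -> E4/E4 P1 similar
  -> R4 @ bar 2 tick 0 v(0, 2): F3/E4 M7 untreated
  -> R4 @ bar 2 tick 0 v(0, 3): F3/E4 M7 untreated
  -> R2 @ bar 3 tick 0 v(0, 1): F3/D4 M6 -> A3/E4 P5 similar
  -> R3 @ bar 3 tick 0 v(2, 3): C5 above G4
  -> R4 @ bar 3 tick 0 v(0, 3): A3/G4 m7 untreated
  -> R3 @ bar 3 tick 1 v(2, 3): C5 above G4
  -> R3 @ bar 3 tick 2 v(2, 3): C5 above G4
  -> R3 @ bar 3 tick 3 v(2, 3): C5 above G4
  -> R2 @ bar 4 tick 0 v(0, 3): A3/G4 m7 -> F3/F4 P8 similar
  -> R2 @ bar 4 tick 0 v(1, 2): E4/C5 m6 -> A3/A4 P8 similar
  -> R3 @ bar 4 tick 0 v(2, 3): A4 above F4
  -> R3 @ bar 4 tick 1 v(2, 3): A4 above F4
  -> R3 @ bar 4 tick 2 v(2, 3): A4 above F4
  -> R3 @ bar 4 tick 3 v(2, 3): A4 above F4
  -> R3 @ bar 5 tick 0 v(2, 3): G4 above E4
  -> R4 @ bar 5 tick 0 v(0, 1): A3/B3 M2 untreated
  -> R4 @ bar 5 tick 0 v(0, 2): A3/G4 m7 untreated
  -> R3 @ bar 5 tick 1 v(2, 3): G4 above E4
  -> R3 @ bar 5 tick 2 v(2, 3): G4 above E4
  -> R3 @ bar 5 tick 3 v(2, 3): G4 above E4
  -> R1 @ bar 6 tick 0 v(0, 3): A3/E4 P5 -> G3/D4 P5 similar
  -> R2 @ bar 6 tick 0 v(1, 2): B3/G4 m6 -> E4/B4 P5 similar
  -> R3 @ bar 6 tick 0 v(2, 3): B4 above D4
  -> R3 @ bar 6 tick 1 v(2, 3): B4 above D4
  -> R3 @ bar 6 tick 2 v(2, 3): B4 above D4
  -> R3 @ bar 6 tick 3 v(2, 3): B4 above D4
  -> R1 @ bar 7 tick 0 v(1, 2): E4/B4 P5 -> C4/G4 P5 similar
  -> R3 @ bar 7 tick 0 v(2, 3): G4 above E4
  -> R8 @ bar 7 tick 0 v(0, 3): penult P8 not 3rd/6th
  -> R3 @ bar 7 tick 1 v(2, 3): G4 above E4
  -> R3 @ bar 7 tick 2 v(2, 3): G4 above E4
  -> R3 @ bar 7 tick 3 v(2, 3): G4 above E4
  -> R1 @ bar 8 tick 0 v(1, 2): C4/G4 P5 -> F4/C5 P5 similar
  -> R2 @ bar 8 tick 0 v(0, 1): E3/C4 m6 -> F3/F4 P8 similar
  -> R2 @ bar 8 tick 0 v(0, 2): E3/G4 m3 -> F3/C5 P5 similar
  -> R3 @ bar 8 tick 0 v(2, 3): C5 above A4
  -> R3 @ bar 8 tick 1 v(2, 3): C5 above A4
  -> R3 @ bar 8 tick 2 v(2, 3): C5 above A4
  -> R3 @ bar 8 tick 3 v(2, 3): C5 above A4
  -> R6 @ bar 8 tick 3 v(0, 3): closes on M3

(0, 0, R3, (2, 3))
(0, 0, R5, (0, 3))
(0, 1, R3, (2, 3))
(0, 2, R3, (2, 3))
(0, 3, R3, (2, 3))
(1, 0, R2, (0, 3))
(1, 0, R4, (0, 2))
(1, 0, R7, (1,))
(2, 0, R2, (2, 3))
(2, 0, R4, (0, 2))
(2, 0, R4, (0, 3))
(3, 0, R2, (0, 1))
(3, 0, R3, (2, 3))
(3, 0, R4, (0, 3))
(3, 1, R3, (2, 3))
(3, 2, R3, (2, 3))
(3, 3, R3, (2, 3))
(4, 0, R2, (0, 3))
(4, 0, R2, (1, 2))
(4, 0, R3, (2, 3))
(4, 1, R3, (2, 3))
(4, 2, R3, (2, 3))
(4, 3, R3, (2, 3))
(5, 0, R3, (2, 3))
(5, 0, R4, (0, 1))
(5, 0, R4, (0, 2))
(5, 1, R3, (2, 3))
(5, 2, R3, (2, 3))
(5, 3, R3, (2, 3))
(6, 0, R1, (0, 3))
(6, 0, R2, (1, 2))
(6, 0, R3, (2, 3))
(6, 1, R3, (2, 3))
(6, 2, R3, (2, 3))
(6, 3, R3, (2, 3))
(7, 0, R1, (1, 2))
(7, 0, R3, (2, 3))
(7, 0, R8, (0, 3))
(7, 1, R3, (2, 3))
(7, 2, R3, (2, 3))
(7, 3, R3, (2, 3))
(8, 0, R1, (1, 2))
(8, 0, R2, (0, 1))
(8, 0, R2, (0, 2))
(8, 0, R3, (2, 3))
(8, 1, R3, (2, 3))
(8, 2, R3, (2, 3))
(8, 3, R3, (2, 3))
(8, 3, R6, (0, 3))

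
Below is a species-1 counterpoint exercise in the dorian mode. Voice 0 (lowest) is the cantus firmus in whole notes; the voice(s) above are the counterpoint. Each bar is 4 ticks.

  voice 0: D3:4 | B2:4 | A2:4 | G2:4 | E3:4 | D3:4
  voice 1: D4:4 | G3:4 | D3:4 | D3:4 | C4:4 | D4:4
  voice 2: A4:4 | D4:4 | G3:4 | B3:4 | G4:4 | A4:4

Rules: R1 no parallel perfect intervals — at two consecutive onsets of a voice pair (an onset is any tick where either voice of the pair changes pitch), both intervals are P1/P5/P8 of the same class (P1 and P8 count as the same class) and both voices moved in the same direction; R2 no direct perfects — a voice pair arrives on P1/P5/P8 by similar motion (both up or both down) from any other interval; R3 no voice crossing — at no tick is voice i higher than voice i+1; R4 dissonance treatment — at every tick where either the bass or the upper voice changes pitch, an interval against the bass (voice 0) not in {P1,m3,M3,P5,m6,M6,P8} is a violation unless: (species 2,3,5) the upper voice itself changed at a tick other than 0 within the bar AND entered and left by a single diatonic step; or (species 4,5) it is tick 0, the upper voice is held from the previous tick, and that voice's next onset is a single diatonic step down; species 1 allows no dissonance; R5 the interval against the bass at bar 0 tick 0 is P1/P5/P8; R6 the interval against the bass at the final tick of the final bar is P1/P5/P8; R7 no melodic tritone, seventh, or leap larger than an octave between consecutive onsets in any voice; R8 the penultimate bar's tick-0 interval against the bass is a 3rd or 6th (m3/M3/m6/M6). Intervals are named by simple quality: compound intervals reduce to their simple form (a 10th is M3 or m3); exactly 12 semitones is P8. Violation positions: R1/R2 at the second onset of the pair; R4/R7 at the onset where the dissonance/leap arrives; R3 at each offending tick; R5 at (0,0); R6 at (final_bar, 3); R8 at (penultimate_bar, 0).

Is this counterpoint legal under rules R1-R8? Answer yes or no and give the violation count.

bar 0: v0=D3 v1=D4 v2=A4 (P5)
bar 1: v0=B2 v1=G3 v2=D4 (m3)
bar 2: v0=A2 v1=D3 v2=G3 (m7)
bar 3: v0=G2 v1=D3 v2=B3 (M3)
bar 4: v0=E3 v1=C4 v2=G4 (m3)
bar 5: v0=D3 v1=D4 v2=A4 (P5)
  R1 @ bar1.0: D4/A4 P5 -> G3/D4 P5 similar
  R4 @ bar2.0: A2/D3 P4 untreated
  R4 @ bar2.0: A2/G3 m7 untreated
  R2 @ bar4.0: D3/B3 M6 -> C4/G4 P5 similar
  R7 @ bar4.0: D3->C4 leap 10st
  R1 @ bar5.0: C4/G4 P5 -> D4/A4 P5 similar

No (6 violations)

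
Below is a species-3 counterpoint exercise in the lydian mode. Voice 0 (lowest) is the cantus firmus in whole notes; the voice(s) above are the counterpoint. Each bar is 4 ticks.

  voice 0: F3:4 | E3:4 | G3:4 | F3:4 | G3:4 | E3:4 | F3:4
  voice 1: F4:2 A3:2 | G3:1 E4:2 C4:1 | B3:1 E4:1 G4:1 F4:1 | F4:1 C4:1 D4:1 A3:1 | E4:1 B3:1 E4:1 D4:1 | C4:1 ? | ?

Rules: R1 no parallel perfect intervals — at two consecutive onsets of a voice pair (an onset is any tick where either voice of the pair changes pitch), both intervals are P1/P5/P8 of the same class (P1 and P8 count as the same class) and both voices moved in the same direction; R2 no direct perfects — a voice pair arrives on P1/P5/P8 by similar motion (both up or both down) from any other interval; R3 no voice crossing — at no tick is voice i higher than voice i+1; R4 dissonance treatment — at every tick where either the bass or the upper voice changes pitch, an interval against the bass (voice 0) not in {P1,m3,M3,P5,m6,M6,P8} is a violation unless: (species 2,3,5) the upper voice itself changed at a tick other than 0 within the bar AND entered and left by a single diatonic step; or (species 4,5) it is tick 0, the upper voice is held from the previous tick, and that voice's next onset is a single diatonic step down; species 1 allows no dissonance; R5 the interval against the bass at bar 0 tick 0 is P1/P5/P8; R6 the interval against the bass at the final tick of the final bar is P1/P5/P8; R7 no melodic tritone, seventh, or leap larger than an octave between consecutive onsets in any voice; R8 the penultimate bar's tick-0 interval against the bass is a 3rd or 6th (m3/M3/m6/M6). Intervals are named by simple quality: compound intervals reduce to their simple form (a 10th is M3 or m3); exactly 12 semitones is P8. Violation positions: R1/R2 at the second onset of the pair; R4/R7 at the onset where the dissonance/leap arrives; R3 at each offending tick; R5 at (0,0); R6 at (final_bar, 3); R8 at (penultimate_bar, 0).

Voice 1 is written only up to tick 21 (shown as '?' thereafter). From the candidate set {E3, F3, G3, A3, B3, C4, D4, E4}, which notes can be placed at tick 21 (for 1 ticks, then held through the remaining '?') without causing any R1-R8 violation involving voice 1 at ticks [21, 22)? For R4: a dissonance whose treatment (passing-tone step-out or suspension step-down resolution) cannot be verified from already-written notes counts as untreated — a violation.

E3: legal
F3: violates R4
G3: legal
A3: violates R4
B3: legal
C4: legal
D4: violates R4
E4: legal

{B3, C4, E3, E4, G3}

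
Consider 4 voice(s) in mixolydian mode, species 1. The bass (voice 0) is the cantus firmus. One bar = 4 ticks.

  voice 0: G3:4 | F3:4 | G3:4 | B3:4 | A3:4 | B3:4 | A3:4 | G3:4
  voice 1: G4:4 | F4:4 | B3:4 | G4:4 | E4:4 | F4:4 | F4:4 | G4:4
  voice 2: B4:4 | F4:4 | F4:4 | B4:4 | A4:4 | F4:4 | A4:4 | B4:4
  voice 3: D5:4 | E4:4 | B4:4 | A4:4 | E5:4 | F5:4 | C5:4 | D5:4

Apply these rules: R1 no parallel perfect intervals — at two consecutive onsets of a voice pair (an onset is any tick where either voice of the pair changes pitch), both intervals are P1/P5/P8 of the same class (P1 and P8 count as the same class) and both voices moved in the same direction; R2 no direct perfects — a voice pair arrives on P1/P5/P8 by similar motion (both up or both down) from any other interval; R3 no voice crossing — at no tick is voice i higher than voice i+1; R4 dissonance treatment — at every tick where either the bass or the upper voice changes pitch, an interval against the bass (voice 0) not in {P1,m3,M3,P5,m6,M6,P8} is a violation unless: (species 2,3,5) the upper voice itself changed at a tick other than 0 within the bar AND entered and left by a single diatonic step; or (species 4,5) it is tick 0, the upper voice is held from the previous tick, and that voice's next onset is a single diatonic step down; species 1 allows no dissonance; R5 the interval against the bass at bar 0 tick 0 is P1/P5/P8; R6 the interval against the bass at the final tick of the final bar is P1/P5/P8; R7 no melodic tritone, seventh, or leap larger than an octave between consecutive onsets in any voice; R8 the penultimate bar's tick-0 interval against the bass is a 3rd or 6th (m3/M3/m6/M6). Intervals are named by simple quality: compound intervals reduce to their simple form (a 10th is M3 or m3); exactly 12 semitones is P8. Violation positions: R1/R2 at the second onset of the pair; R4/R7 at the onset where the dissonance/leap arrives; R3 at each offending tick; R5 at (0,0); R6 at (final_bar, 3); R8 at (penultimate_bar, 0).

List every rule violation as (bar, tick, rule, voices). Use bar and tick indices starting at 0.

bar 0: v0=G3 v1=G4 v2=B4 v3=D5 downbeat P5
bar 1: v0=F3 v1=F4 v2=F4 v3=E4 downbeat M7
bar 2: v0=G3 v1=B3 v2=F4 v3=B4 downbeat M3
bar 3: v0=B3 v1=G4 v2=B4 v3=A4 downbeat m7
bar 4: v0=A3 v1=E4 v2=A4 v3=E5 downbeat P5
bar 5: v0=B3 v1=F4 v2=F4 v3=F5 downbeat TT
bar 6: v0=A3 v1=F4 v2=A4 v3=C5 downbeat m3
bar 7: v0=G3 v1=G4 v2=B4 v3=D5 downbeat P5
  -> R5 @ bar 0 tick 0 v(0, 2): opens on M3
  -> R1 @ bar 1 tick 0 v(0, 1): G3/G4 P8 -> F3/F4 P8 similar
  -> R2 @ bar 1 tick 0 v(0, 2): G3/B4 M3 -> F3/F4 P8 similar
  -> R2 @ bar 1 tick 0 v(1, 2): G4/B4 M3 -> F4/F4 P1 similar
  -> R3 @ bar 1 tick 0 v(2, 3): F4 above E4
  -> R4 @ bar 1 tick 0 v(0, 3): F3/E4 M7 untreated
  -> R7 @ bar 1 tick 0 v(2,): B4->F4 leap 6st
  -> R7 @ bar 1 tick 0 v(3,): D5->E4 leap 10st
  -> R3 @ bar 1 tick 1 v(2, 3): F4 above E4
  -> R3 @ bar 1 tick 2 v(2, 3): F4 above E4
  -> R3 @ bar 1 tick 3 v(2, 3): F4 above E4
  -> R4 @ bar 2 tick 0 v(0, 2): G3/F4 m7 untreated
  -> R7 @ bar 2 tick 0 v(1,): F4->B3 leap 6st
  -> R2 @ bar 3 tick 0 v(0, 2): G3/F4 m7 -> B3/B4 P8 similar
  -> R3 @ bar 3 tick 0 v(2, 3): B4 above A4
  -> R4 @ bar 3 tick 0 v(0, 3): B3/A4 m7 untreated
  -> R7 @ bar 3 tick 0 v(2,): F4->B4 leap 6st
  -> R3 @ bar 3 tick 1 v(2, 3): B4 above A4
  -> R3 @ bar 3 tick 2 v(2, 3): B4 above A4
  -> R3 @ bar 3 tick 3 v(2, 3): B4 above A4
  -> R1 @ bar 4 tick 0 v(0, 2): B3/B4 P8 -> A3/A4 P8 similar
  -> R2 @ bar 4 tick 0 v(0, 1): B3/G4 m6 -> A3/E4 P5 similar
  -> R1 @ bar 5 tick 0 v(1, 3): E4/E5 P8 -> F4/F5 P8 similar
  -> R4 @ bar 5 tick 0 v(0, 1): B3/F4 TT untreated
  -> R4 @ bar 5 tick 0 v(0, 2): B3/F4 TT untreated
  -> R4 @ bar 5 tick 0 v(0, 3): B3/F5 TT untreated
  -> R8 @ bar 6 tick 0 v(0, 2): penult P8 not 3rd/6th
  -> R1 @ bar 7 tick 0 v(1, 3): F4/C5 P5 -> G4/D5 P5 similar
  -> R6 @ bar 7 tick 3 v(0, 2): closes on M3

(0, 0, R5, (0, 2))
(1, 0, R1, (0, 1))
(1, 0, R2, (0, 2))
(1, 0, R2, (1, 2))
(1, 0, R3, (2, 3))
(1, 0, R4, (0, 3))
(1, 0, R7, (2,))
(1, 0, R7, (3,))
(1, 1, R3, (2, 3))
(1, 2, R3, (2, 3))
(1, 3, R3, (2, 3))
(2, 0, R4, (0, 2))
(2, 0, R7, (1,))
(3, 0, R2, (0, 2))
(3, 0, R3, (2, 3))
(3, 0, R4, (0, 3))
(3, 0, R7, (2,))
(3, 1, R3, (2, 3))
(3, 2, R3, (2, 3))
(3, 3, R3, (2, 3))
(4, 0, R1, (0, 2))
(4, 0, R2, (0, 1))
(5, 0, R1, (1, 3))
(5, 0, R4, (0, 1))
(5, 0, R4, (0, 2))
(5, 0, R4, (0, 3))
(6, 0, R8, (0, 2))
(7, 0, R1, (1, 3))
(7, 3, R6, (0, 2))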